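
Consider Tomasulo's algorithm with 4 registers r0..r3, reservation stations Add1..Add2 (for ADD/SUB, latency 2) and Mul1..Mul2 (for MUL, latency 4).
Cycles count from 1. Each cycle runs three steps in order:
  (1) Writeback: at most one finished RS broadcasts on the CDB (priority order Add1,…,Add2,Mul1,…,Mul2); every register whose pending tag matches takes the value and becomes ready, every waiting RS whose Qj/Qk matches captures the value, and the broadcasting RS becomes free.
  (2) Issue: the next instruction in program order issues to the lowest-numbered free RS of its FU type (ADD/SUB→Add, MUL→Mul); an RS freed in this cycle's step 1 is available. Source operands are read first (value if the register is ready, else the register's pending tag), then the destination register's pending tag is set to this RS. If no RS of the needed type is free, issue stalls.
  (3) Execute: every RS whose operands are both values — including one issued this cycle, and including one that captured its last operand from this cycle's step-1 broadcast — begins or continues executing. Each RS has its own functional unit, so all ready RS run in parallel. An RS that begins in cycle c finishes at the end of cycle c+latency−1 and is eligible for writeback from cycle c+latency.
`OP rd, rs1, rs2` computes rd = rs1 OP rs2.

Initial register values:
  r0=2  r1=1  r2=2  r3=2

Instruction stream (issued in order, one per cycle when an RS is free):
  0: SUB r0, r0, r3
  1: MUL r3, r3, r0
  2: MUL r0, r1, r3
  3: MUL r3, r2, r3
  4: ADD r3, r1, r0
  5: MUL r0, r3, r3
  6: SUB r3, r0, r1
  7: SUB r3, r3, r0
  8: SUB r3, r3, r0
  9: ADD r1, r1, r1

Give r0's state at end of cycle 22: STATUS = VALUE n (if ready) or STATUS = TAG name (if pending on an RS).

STATUS = VALUE 1

  c1: issue SUB r0<-Add1  regs: r0:Add1,r1:1,r2:2,r3:2
  c2: issue MUL r3<-Mul1  regs: r0:Add1,r1:1,r2:2,r3:Mul1
  c3: CDB Add1=0; issue MUL r0<-Mul2  regs: r0:Mul2,r1:1,r2:2,r3:Mul1
  c4: stall  regs: r0:Mul2,r1:1,r2:2,r3:Mul1
  c5: stall  regs: r0:Mul2,r1:1,r2:2,r3:Mul1
  c6: stall  regs: r0:Mul2,r1:1,r2:2,r3:Mul1
  c7: CDB Mul1=0; issue MUL r3<-Mul1  regs: r0:Mul2,r1:1,r2:2,r3:Mul1
  c8: issue ADD r3<-Add1  regs: r0:Mul2,r1:1,r2:2,r3:Add1
  c9: stall  regs: r0:Mul2,r1:1,r2:2,r3:Add1
  c10: stall  regs: r0:Mul2,r1:1,r2:2,r3:Add1
  c11: CDB Mul1=0; issue MUL r0<-Mul1  regs: r0:Mul1,r1:1,r2:2,r3:Add1
  c12: CDB Mul2=0; issue SUB r3<-Add2  regs: r0:Mul1,r1:1,r2:2,r3:Add2
  c13: stall  regs: r0:Mul1,r1:1,r2:2,r3:Add2
  c14: CDB Add1=1; issue SUB r3<-Add1  regs: r0:Mul1,r1:1,r2:2,r3:Add1
  c15: stall  regs: r0:Mul1,r1:1,r2:2,r3:Add1
  c16: stall  regs: r0:Mul1,r1:1,r2:2,r3:Add1
  c17: stall  regs: r0:Mul1,r1:1,r2:2,r3:Add1
  c18: CDB Mul1=1; stall  regs: r0:1,r1:1,r2:2,r3:Add1
  c19: stall  regs: r0:1,r1:1,r2:2,r3:Add1
  c20: CDB Add2=0; issue SUB r3<-Add2  regs: r0:1,r1:1,r2:2,r3:Add2
  c21: stall  regs: r0:1,r1:1,r2:2,r3:Add2
  c22: CDB Add1=-1; issue ADD r1<-Add1  regs: r0:1,r1:Add1,r2:2,r3:Add2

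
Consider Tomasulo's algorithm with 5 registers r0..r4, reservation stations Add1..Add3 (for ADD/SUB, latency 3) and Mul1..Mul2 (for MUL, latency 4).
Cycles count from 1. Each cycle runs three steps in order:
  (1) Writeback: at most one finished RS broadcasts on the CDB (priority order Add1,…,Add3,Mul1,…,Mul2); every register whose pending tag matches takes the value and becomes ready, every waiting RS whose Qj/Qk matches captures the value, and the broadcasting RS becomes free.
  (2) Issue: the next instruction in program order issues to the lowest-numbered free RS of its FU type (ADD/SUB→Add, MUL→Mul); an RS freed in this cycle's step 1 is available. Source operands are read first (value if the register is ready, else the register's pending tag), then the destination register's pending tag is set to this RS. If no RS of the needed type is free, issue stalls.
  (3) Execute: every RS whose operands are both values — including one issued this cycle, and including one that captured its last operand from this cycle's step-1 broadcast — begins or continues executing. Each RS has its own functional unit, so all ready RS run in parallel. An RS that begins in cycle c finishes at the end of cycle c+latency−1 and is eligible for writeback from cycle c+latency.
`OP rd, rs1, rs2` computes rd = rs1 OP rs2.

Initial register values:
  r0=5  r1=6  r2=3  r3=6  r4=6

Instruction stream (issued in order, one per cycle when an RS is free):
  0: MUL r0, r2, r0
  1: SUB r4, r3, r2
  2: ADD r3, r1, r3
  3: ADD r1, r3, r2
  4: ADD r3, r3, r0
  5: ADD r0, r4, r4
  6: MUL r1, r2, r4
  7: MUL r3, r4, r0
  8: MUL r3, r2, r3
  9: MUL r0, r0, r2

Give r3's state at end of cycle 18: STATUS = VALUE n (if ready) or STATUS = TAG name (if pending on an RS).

STATUS = VALUE 54

cycle 1: issue MUL r0<-Mul1 // r0:Mul1,r1:6,r2:3,r3:6,r4:6
cycle 2: issue SUB r4<-Add1 // r0:Mul1,r1:6,r2:3,r3:6,r4:Add1
cycle 3: issue ADD r3<-Add2 // r0:Mul1,r1:6,r2:3,r3:Add2,r4:Add1
cycle 4: issue ADD r1<-Add3 // r0:Mul1,r1:Add3,r2:3,r3:Add2,r4:Add1
cycle 5: CDB Add1=3; issue ADD r3<-Add1 // r0:Mul1,r1:Add3,r2:3,r3:Add1,r4:3
cycle 6: CDB Add2=12; issue ADD r0<-Add2 // r0:Add2,r1:Add3,r2:3,r3:Add1,r4:3
cycle 7: CDB Mul1=15; issue MUL r1<-Mul1 // r0:Add2,r1:Mul1,r2:3,r3:Add1,r4:3
cycle 8: issue MUL r3<-Mul2 // r0:Add2,r1:Mul1,r2:3,r3:Mul2,r4:3
cycle 9: CDB Add2=6; stall // r0:6,r1:Mul1,r2:3,r3:Mul2,r4:3
cycle 10: CDB Add1=27; stall // r0:6,r1:Mul1,r2:3,r3:Mul2,r4:3
cycle 11: CDB Add3=15; stall // r0:6,r1:Mul1,r2:3,r3:Mul2,r4:3
cycle 12: CDB Mul1=9; issue MUL r3<-Mul1 // r0:6,r1:9,r2:3,r3:Mul1,r4:3
cycle 13: CDB Mul2=18; issue MUL r0<-Mul2 // r0:Mul2,r1:9,r2:3,r3:Mul1,r4:3
cycle 14: - // r0:Mul2,r1:9,r2:3,r3:Mul1,r4:3
cycle 15: - // r0:Mul2,r1:9,r2:3,r3:Mul1,r4:3
cycle 16: - // r0:Mul2,r1:9,r2:3,r3:Mul1,r4:3
cycle 17: CDB Mul1=54 // r0:Mul2,r1:9,r2:3,r3:54,r4:3
cycle 18: CDB Mul2=18 // r0:18,r1:9,r2:3,r3:54,r4:3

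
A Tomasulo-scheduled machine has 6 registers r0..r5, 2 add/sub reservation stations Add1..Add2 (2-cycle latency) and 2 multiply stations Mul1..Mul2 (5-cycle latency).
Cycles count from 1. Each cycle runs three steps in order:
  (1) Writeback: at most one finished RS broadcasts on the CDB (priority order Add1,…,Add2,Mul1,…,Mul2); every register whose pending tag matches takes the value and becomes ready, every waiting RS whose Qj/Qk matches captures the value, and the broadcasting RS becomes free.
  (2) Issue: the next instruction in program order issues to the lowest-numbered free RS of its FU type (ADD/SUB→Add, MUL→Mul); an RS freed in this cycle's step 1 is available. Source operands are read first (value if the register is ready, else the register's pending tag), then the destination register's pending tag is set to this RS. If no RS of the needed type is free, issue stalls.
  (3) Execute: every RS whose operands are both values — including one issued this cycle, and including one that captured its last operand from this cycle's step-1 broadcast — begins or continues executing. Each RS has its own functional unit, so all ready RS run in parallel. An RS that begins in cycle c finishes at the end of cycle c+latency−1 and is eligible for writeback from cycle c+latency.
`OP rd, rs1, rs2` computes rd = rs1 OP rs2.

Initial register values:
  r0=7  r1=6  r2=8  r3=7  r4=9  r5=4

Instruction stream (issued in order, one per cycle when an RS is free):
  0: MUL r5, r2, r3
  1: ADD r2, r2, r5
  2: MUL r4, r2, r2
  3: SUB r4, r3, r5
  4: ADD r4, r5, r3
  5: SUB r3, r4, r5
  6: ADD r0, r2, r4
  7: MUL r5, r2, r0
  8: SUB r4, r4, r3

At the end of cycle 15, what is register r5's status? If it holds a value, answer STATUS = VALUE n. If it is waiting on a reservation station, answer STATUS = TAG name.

cycle 1: issue MUL r5<-Mul1 // r0:7,r1:6,r2:8,r3:7,r4:9,r5:Mul1
cycle 2: issue ADD r2<-Add1 // r0:7,r1:6,r2:Add1,r3:7,r4:9,r5:Mul1
cycle 3: issue MUL r4<-Mul2 // r0:7,r1:6,r2:Add1,r3:7,r4:Mul2,r5:Mul1
cycle 4: issue SUB r4<-Add2 // r0:7,r1:6,r2:Add1,r3:7,r4:Add2,r5:Mul1
cycle 5: stall // r0:7,r1:6,r2:Add1,r3:7,r4:Add2,r5:Mul1
cycle 6: CDB Mul1=56; stall // r0:7,r1:6,r2:Add1,r3:7,r4:Add2,r5:56
cycle 7: stall // r0:7,r1:6,r2:Add1,r3:7,r4:Add2,r5:56
cycle 8: CDB Add1=64; issue ADD r4<-Add1 // r0:7,r1:6,r2:64,r3:7,r4:Add1,r5:56
cycle 9: CDB Add2=-49; issue SUB r3<-Add2 // r0:7,r1:6,r2:64,r3:Add2,r4:Add1,r5:56
cycle 10: CDB Add1=63; issue ADD r0<-Add1 // r0:Add1,r1:6,r2:64,r3:Add2,r4:63,r5:56
cycle 11: issue MUL r5<-Mul1 // r0:Add1,r1:6,r2:64,r3:Add2,r4:63,r5:Mul1
cycle 12: CDB Add1=127; issue SUB r4<-Add1 // r0:127,r1:6,r2:64,r3:Add2,r4:Add1,r5:Mul1
cycle 13: CDB Add2=7 // r0:127,r1:6,r2:64,r3:7,r4:Add1,r5:Mul1
cycle 14: CDB Mul2=4096 // r0:127,r1:6,r2:64,r3:7,r4:Add1,r5:Mul1
cycle 15: CDB Add1=56 // r0:127,r1:6,r2:64,r3:7,r4:56,r5:Mul1

STATUS = TAG Mul1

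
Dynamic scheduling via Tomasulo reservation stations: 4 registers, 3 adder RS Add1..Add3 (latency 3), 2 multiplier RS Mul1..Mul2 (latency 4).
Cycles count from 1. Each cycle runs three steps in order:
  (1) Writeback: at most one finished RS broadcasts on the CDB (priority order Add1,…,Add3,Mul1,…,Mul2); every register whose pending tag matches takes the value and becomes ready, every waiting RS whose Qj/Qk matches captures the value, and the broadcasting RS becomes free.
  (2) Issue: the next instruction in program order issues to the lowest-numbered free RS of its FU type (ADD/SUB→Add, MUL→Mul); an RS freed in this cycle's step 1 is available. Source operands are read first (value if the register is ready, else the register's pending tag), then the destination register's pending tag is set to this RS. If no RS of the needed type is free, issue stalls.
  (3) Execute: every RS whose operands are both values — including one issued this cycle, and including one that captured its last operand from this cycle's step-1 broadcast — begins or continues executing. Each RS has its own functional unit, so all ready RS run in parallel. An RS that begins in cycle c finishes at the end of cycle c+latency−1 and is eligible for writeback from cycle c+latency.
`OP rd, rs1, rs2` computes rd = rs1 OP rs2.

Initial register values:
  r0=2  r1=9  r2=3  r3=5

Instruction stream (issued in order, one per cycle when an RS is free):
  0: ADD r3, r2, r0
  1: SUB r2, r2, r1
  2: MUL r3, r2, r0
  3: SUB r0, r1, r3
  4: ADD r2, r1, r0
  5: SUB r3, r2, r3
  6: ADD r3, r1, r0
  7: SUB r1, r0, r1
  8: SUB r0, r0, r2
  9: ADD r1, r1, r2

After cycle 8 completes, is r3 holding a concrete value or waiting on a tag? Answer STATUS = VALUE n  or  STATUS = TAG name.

STATUS = TAG Add3

c1: issue ADD r3<-Add1 | r0:2,r1:9,r2:3,r3:Add1
c2: issue SUB r2<-Add2 | r0:2,r1:9,r2:Add2,r3:Add1
c3: issue MUL r3<-Mul1 | r0:2,r1:9,r2:Add2,r3:Mul1
c4: CDB Add1=5; issue SUB r0<-Add1 | r0:Add1,r1:9,r2:Add2,r3:Mul1
c5: CDB Add2=-6; issue ADD r2<-Add2 | r0:Add1,r1:9,r2:Add2,r3:Mul1
c6: issue SUB r3<-Add3 | r0:Add1,r1:9,r2:Add2,r3:Add3
c7: stall | r0:Add1,r1:9,r2:Add2,r3:Add3
c8: stall | r0:Add1,r1:9,r2:Add2,r3:Add3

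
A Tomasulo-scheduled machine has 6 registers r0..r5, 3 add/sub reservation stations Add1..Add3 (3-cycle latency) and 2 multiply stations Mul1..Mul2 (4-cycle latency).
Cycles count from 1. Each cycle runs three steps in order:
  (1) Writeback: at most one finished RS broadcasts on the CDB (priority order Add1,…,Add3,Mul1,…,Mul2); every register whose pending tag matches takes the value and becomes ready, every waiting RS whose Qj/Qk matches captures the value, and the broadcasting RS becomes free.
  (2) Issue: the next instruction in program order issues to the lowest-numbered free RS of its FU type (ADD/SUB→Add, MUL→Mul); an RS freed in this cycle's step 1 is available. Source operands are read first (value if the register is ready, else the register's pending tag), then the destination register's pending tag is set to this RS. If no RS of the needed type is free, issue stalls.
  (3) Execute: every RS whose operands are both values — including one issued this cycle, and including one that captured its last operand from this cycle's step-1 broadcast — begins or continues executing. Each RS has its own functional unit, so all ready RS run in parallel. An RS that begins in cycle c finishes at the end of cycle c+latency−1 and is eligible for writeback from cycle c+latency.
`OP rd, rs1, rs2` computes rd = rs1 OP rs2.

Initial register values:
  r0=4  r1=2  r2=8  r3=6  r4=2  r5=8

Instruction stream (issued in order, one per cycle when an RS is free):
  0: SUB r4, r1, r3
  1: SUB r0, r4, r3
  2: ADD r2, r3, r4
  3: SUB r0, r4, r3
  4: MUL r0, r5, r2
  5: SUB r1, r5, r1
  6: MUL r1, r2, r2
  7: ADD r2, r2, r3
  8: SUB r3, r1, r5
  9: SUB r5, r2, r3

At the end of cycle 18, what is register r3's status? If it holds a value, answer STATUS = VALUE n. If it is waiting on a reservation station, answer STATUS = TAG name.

STATUS = VALUE -4

  c1: issue SUB r4<-Add1  regs: r0:4,r1:2,r2:8,r3:6,r4:Add1,r5:8
  c2: issue SUB r0<-Add2  regs: r0:Add2,r1:2,r2:8,r3:6,r4:Add1,r5:8
  c3: issue ADD r2<-Add3  regs: r0:Add2,r1:2,r2:Add3,r3:6,r4:Add1,r5:8
  c4: CDB Add1=-4; issue SUB r0<-Add1  regs: r0:Add1,r1:2,r2:Add3,r3:6,r4:-4,r5:8
  c5: issue MUL r0<-Mul1  regs: r0:Mul1,r1:2,r2:Add3,r3:6,r4:-4,r5:8
  c6: stall  regs: r0:Mul1,r1:2,r2:Add3,r3:6,r4:-4,r5:8
  c7: CDB Add1=-10; issue SUB r1<-Add1  regs: r0:Mul1,r1:Add1,r2:Add3,r3:6,r4:-4,r5:8
  c8: CDB Add2=-10; issue MUL r1<-Mul2  regs: r0:Mul1,r1:Mul2,r2:Add3,r3:6,r4:-4,r5:8
  c9: CDB Add3=2; issue ADD r2<-Add2  regs: r0:Mul1,r1:Mul2,r2:Add2,r3:6,r4:-4,r5:8
  c10: CDB Add1=6; issue SUB r3<-Add1  regs: r0:Mul1,r1:Mul2,r2:Add2,r3:Add1,r4:-4,r5:8
  c11: issue SUB r5<-Add3  regs: r0:Mul1,r1:Mul2,r2:Add2,r3:Add1,r4:-4,r5:Add3
  c12: CDB Add2=8  regs: r0:Mul1,r1:Mul2,r2:8,r3:Add1,r4:-4,r5:Add3
  c13: CDB Mul1=16  regs: r0:16,r1:Mul2,r2:8,r3:Add1,r4:-4,r5:Add3
  c14: CDB Mul2=4  regs: r0:16,r1:4,r2:8,r3:Add1,r4:-4,r5:Add3
  c15: -  regs: r0:16,r1:4,r2:8,r3:Add1,r4:-4,r5:Add3
  c16: -  regs: r0:16,r1:4,r2:8,r3:Add1,r4:-4,r5:Add3
  c17: CDB Add1=-4  regs: r0:16,r1:4,r2:8,r3:-4,r4:-4,r5:Add3
  c18: -  regs: r0:16,r1:4,r2:8,r3:-4,r4:-4,r5:Add3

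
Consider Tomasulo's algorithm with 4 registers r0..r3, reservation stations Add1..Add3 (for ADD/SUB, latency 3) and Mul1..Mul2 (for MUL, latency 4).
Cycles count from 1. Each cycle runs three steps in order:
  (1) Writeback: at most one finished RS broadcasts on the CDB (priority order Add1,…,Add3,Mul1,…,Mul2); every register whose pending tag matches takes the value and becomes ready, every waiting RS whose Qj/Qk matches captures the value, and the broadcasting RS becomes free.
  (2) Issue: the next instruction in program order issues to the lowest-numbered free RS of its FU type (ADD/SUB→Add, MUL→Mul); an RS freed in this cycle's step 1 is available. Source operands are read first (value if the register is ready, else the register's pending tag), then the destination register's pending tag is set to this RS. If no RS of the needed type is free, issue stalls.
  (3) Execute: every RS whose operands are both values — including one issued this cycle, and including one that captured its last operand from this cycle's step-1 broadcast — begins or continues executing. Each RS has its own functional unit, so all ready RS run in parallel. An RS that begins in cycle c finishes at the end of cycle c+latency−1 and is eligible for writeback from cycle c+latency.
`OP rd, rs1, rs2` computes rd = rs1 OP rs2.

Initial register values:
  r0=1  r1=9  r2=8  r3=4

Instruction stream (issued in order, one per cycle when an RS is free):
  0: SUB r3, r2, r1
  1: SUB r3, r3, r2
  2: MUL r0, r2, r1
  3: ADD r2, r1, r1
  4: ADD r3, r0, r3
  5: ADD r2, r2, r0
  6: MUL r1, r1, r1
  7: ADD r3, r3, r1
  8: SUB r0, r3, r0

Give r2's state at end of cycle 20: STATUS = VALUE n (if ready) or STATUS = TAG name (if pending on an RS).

  c1: issue SUB r3<-Add1  regs: r0:1,r1:9,r2:8,r3:Add1
  c2: issue SUB r3<-Add2  regs: r0:1,r1:9,r2:8,r3:Add2
  c3: issue MUL r0<-Mul1  regs: r0:Mul1,r1:9,r2:8,r3:Add2
  c4: CDB Add1=-1; issue ADD r2<-Add1  regs: r0:Mul1,r1:9,r2:Add1,r3:Add2
  c5: issue ADD r3<-Add3  regs: r0:Mul1,r1:9,r2:Add1,r3:Add3
  c6: stall  regs: r0:Mul1,r1:9,r2:Add1,r3:Add3
  c7: CDB Add1=18; issue ADD r2<-Add1  regs: r0:Mul1,r1:9,r2:Add1,r3:Add3
  c8: CDB Add2=-9; issue MUL r1<-Mul2  regs: r0:Mul1,r1:Mul2,r2:Add1,r3:Add3
  c9: CDB Mul1=72; issue ADD r3<-Add2  regs: r0:72,r1:Mul2,r2:Add1,r3:Add2
  c10: stall  regs: r0:72,r1:Mul2,r2:Add1,r3:Add2
  c11: stall  regs: r0:72,r1:Mul2,r2:Add1,r3:Add2
  c12: CDB Add1=90; issue SUB r0<-Add1  regs: r0:Add1,r1:Mul2,r2:90,r3:Add2
  c13: CDB Add3=63  regs: r0:Add1,r1:Mul2,r2:90,r3:Add2
  c14: CDB Mul2=81  regs: r0:Add1,r1:81,r2:90,r3:Add2
  c15: -  regs: r0:Add1,r1:81,r2:90,r3:Add2
  c16: -  regs: r0:Add1,r1:81,r2:90,r3:Add2
  c17: CDB Add2=144  regs: r0:Add1,r1:81,r2:90,r3:144
  c18: -  regs: r0:Add1,r1:81,r2:90,r3:144
  c19: -  regs: r0:Add1,r1:81,r2:90,r3:144
  c20: CDB Add1=72  regs: r0:72,r1:81,r2:90,r3:144

STATUS = VALUE 90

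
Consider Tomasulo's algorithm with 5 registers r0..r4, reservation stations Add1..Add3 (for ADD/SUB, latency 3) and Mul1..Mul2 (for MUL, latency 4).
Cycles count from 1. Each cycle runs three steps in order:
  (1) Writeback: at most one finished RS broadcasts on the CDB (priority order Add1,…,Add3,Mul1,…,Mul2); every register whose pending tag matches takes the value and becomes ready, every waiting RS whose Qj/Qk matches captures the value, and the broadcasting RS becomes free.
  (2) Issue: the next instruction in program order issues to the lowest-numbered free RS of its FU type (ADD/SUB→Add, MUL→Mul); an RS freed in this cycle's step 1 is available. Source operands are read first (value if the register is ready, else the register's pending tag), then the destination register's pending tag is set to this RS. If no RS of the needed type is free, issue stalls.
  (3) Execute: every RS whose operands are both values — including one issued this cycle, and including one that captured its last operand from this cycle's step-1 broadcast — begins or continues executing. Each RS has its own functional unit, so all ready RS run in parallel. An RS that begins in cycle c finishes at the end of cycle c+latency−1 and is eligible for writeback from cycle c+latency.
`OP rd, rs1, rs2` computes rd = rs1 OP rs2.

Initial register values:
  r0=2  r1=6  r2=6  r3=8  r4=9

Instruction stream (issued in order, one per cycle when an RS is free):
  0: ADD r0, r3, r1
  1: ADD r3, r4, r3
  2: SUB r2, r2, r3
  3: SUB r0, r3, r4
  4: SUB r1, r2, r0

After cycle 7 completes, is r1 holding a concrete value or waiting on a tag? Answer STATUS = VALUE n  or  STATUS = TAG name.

STATUS = TAG Add2

  c1: issue ADD r0<-Add1  regs: r0:Add1,r1:6,r2:6,r3:8,r4:9
  c2: issue ADD r3<-Add2  regs: r0:Add1,r1:6,r2:6,r3:Add2,r4:9
  c3: issue SUB r2<-Add3  regs: r0:Add1,r1:6,r2:Add3,r3:Add2,r4:9
  c4: CDB Add1=14; issue SUB r0<-Add1  regs: r0:Add1,r1:6,r2:Add3,r3:Add2,r4:9
  c5: CDB Add2=17; issue SUB r1<-Add2  regs: r0:Add1,r1:Add2,r2:Add3,r3:17,r4:9
  c6: -  regs: r0:Add1,r1:Add2,r2:Add3,r3:17,r4:9
  c7: -  regs: r0:Add1,r1:Add2,r2:Add3,r3:17,r4:9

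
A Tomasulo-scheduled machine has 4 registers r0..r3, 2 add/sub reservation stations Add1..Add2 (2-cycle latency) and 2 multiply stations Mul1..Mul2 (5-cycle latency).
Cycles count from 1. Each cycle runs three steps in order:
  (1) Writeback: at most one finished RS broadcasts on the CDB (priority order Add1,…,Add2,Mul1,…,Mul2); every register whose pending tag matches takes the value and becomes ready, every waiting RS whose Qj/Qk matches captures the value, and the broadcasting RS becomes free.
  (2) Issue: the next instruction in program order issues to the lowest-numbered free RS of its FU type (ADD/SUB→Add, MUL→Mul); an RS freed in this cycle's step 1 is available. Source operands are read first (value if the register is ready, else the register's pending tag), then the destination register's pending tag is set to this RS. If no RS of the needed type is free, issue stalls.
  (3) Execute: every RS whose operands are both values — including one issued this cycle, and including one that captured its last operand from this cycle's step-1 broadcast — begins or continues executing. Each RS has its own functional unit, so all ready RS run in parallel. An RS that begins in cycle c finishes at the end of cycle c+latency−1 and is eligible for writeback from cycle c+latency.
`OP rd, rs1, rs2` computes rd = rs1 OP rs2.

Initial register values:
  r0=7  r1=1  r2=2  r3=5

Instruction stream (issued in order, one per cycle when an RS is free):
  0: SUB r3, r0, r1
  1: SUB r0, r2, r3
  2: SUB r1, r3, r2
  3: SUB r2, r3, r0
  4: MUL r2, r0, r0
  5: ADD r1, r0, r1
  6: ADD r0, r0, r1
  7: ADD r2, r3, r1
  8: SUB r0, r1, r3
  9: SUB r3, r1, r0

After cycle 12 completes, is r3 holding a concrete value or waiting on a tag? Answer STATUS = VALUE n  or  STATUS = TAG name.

c1: issue SUB r3<-Add1 | r0:7,r1:1,r2:2,r3:Add1
c2: issue SUB r0<-Add2 | r0:Add2,r1:1,r2:2,r3:Add1
c3: CDB Add1=6; issue SUB r1<-Add1 | r0:Add2,r1:Add1,r2:2,r3:6
c4: stall | r0:Add2,r1:Add1,r2:2,r3:6
c5: CDB Add1=4; issue SUB r2<-Add1 | r0:Add2,r1:4,r2:Add1,r3:6
c6: CDB Add2=-4; issue MUL r2<-Mul1 | r0:-4,r1:4,r2:Mul1,r3:6
c7: issue ADD r1<-Add2 | r0:-4,r1:Add2,r2:Mul1,r3:6
c8: CDB Add1=10; issue ADD r0<-Add1 | r0:Add1,r1:Add2,r2:Mul1,r3:6
c9: CDB Add2=0; issue ADD r2<-Add2 | r0:Add1,r1:0,r2:Add2,r3:6
c10: stall | r0:Add1,r1:0,r2:Add2,r3:6
c11: CDB Add1=-4; issue SUB r0<-Add1 | r0:Add1,r1:0,r2:Add2,r3:6
c12: CDB Add2=6; issue SUB r3<-Add2 | r0:Add1,r1:0,r2:6,r3:Add2

STATUS = TAG Add2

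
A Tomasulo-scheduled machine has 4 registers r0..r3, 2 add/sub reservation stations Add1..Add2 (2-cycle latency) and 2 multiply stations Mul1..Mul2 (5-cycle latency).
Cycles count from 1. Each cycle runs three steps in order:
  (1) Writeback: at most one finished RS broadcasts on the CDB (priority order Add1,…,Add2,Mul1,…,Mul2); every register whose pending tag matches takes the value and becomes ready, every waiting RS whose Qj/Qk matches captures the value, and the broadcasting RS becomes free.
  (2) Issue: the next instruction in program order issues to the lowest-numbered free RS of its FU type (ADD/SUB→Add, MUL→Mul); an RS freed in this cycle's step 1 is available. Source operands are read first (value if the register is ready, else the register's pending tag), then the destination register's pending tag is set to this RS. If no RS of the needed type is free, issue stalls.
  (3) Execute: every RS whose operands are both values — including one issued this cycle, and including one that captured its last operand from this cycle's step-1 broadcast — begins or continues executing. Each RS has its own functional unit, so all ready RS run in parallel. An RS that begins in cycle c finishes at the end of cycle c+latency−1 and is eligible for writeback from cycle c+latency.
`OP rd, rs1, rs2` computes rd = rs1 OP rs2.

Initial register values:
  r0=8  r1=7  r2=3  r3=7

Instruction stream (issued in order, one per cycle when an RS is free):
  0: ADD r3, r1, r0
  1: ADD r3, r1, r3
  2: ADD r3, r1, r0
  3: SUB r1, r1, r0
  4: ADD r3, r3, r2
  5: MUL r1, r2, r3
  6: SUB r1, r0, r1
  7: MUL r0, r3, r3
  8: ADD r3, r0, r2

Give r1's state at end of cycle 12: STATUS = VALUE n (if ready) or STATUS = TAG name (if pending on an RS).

cycle 1: issue ADD r3<-Add1 // r0:8,r1:7,r2:3,r3:Add1
cycle 2: issue ADD r3<-Add2 // r0:8,r1:7,r2:3,r3:Add2
cycle 3: CDB Add1=15; issue ADD r3<-Add1 // r0:8,r1:7,r2:3,r3:Add1
cycle 4: stall // r0:8,r1:7,r2:3,r3:Add1
cycle 5: CDB Add1=15; issue SUB r1<-Add1 // r0:8,r1:Add1,r2:3,r3:15
cycle 6: CDB Add2=22; issue ADD r3<-Add2 // r0:8,r1:Add1,r2:3,r3:Add2
cycle 7: CDB Add1=-1; issue MUL r1<-Mul1 // r0:8,r1:Mul1,r2:3,r3:Add2
cycle 8: CDB Add2=18; issue SUB r1<-Add1 // r0:8,r1:Add1,r2:3,r3:18
cycle 9: issue MUL r0<-Mul2 // r0:Mul2,r1:Add1,r2:3,r3:18
cycle 10: issue ADD r3<-Add2 // r0:Mul2,r1:Add1,r2:3,r3:Add2
cycle 11: - // r0:Mul2,r1:Add1,r2:3,r3:Add2
cycle 12: - // r0:Mul2,r1:Add1,r2:3,r3:Add2

STATUS = TAG Add1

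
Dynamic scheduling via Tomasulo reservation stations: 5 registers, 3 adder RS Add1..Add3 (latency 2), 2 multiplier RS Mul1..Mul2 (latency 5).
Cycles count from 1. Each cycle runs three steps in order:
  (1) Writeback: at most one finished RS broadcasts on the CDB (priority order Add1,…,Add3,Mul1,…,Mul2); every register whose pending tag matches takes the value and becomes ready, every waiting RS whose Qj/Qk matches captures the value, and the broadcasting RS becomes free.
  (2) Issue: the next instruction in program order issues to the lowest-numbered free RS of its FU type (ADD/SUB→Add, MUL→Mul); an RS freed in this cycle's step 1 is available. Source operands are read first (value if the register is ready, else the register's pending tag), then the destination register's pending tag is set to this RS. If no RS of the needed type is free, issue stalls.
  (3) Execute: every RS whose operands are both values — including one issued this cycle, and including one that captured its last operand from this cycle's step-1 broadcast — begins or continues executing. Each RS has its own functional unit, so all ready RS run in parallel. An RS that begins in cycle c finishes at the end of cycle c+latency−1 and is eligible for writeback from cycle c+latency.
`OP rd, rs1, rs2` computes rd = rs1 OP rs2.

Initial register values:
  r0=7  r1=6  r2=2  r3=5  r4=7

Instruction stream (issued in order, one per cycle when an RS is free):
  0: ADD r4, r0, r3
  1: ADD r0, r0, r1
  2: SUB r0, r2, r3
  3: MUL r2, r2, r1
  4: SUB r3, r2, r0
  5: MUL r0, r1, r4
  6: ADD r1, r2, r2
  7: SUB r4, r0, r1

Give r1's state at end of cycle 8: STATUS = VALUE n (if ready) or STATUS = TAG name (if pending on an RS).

STATUS = TAG Add2

  c1: issue ADD r4<-Add1  regs: r0:7,r1:6,r2:2,r3:5,r4:Add1
  c2: issue ADD r0<-Add2  regs: r0:Add2,r1:6,r2:2,r3:5,r4:Add1
  c3: CDB Add1=12; issue SUB r0<-Add1  regs: r0:Add1,r1:6,r2:2,r3:5,r4:12
  c4: CDB Add2=13; issue MUL r2<-Mul1  regs: r0:Add1,r1:6,r2:Mul1,r3:5,r4:12
  c5: CDB Add1=-3; issue SUB r3<-Add1  regs: r0:-3,r1:6,r2:Mul1,r3:Add1,r4:12
  c6: issue MUL r0<-Mul2  regs: r0:Mul2,r1:6,r2:Mul1,r3:Add1,r4:12
  c7: issue ADD r1<-Add2  regs: r0:Mul2,r1:Add2,r2:Mul1,r3:Add1,r4:12
  c8: issue SUB r4<-Add3  regs: r0:Mul2,r1:Add2,r2:Mul1,r3:Add1,r4:Add3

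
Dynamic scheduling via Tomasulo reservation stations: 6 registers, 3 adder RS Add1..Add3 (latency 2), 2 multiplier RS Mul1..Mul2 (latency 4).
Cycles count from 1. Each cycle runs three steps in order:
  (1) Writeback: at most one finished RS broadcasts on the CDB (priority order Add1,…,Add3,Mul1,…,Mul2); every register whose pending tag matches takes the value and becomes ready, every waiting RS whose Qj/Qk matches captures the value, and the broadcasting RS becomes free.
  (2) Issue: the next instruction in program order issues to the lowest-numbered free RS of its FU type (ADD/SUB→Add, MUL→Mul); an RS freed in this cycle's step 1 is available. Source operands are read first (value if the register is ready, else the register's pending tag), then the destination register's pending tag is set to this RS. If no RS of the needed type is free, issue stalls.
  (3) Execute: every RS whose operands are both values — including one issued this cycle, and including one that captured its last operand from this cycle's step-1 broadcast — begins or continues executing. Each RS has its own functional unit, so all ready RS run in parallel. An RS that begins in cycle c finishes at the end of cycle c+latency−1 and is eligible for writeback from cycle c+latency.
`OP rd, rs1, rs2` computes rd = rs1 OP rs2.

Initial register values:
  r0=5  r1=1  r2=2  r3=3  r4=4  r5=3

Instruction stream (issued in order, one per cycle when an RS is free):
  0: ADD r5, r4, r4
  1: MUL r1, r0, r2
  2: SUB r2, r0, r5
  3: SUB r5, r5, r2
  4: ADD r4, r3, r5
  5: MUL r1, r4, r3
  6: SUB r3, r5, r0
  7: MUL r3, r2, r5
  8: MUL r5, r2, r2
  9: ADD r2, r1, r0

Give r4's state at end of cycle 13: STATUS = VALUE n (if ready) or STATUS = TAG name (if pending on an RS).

c1: issue ADD r5<-Add1 | r0:5,r1:1,r2:2,r3:3,r4:4,r5:Add1
c2: issue MUL r1<-Mul1 | r0:5,r1:Mul1,r2:2,r3:3,r4:4,r5:Add1
c3: CDB Add1=8; issue SUB r2<-Add1 | r0:5,r1:Mul1,r2:Add1,r3:3,r4:4,r5:8
c4: issue SUB r5<-Add2 | r0:5,r1:Mul1,r2:Add1,r3:3,r4:4,r5:Add2
c5: CDB Add1=-3; issue ADD r4<-Add1 | r0:5,r1:Mul1,r2:-3,r3:3,r4:Add1,r5:Add2
c6: CDB Mul1=10; issue MUL r1<-Mul1 | r0:5,r1:Mul1,r2:-3,r3:3,r4:Add1,r5:Add2
c7: CDB Add2=11; issue SUB r3<-Add2 | r0:5,r1:Mul1,r2:-3,r3:Add2,r4:Add1,r5:11
c8: issue MUL r3<-Mul2 | r0:5,r1:Mul1,r2:-3,r3:Mul2,r4:Add1,r5:11
c9: CDB Add1=14; stall | r0:5,r1:Mul1,r2:-3,r3:Mul2,r4:14,r5:11
c10: CDB Add2=6; stall | r0:5,r1:Mul1,r2:-3,r3:Mul2,r4:14,r5:11
c11: stall | r0:5,r1:Mul1,r2:-3,r3:Mul2,r4:14,r5:11
c12: CDB Mul2=-33; issue MUL r5<-Mul2 | r0:5,r1:Mul1,r2:-3,r3:-33,r4:14,r5:Mul2
c13: CDB Mul1=42; issue ADD r2<-Add1 | r0:5,r1:42,r2:Add1,r3:-33,r4:14,r5:Mul2

STATUS = VALUE 14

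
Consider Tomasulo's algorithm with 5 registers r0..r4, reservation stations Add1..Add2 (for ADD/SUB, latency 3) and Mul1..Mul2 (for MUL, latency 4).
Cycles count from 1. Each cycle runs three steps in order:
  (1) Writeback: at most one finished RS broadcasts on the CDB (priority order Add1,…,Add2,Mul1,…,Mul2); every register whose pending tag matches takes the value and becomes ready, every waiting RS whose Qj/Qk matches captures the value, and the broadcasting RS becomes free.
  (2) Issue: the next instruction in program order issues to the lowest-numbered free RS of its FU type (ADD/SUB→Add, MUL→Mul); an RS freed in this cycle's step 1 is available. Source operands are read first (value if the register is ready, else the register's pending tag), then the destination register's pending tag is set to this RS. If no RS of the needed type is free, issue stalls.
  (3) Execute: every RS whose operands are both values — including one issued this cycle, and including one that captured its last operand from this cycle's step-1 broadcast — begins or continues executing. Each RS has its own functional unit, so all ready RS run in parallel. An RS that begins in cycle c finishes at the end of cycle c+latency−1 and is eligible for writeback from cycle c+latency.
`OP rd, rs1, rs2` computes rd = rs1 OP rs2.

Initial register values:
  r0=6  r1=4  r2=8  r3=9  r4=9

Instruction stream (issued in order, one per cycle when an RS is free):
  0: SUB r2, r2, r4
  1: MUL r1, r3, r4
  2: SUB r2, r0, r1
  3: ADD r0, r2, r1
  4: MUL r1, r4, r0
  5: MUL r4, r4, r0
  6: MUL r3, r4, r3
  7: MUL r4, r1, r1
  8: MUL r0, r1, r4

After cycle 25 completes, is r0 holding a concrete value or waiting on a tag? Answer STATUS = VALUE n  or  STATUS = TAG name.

cycle 1: issue SUB r2<-Add1 // r0:6,r1:4,r2:Add1,r3:9,r4:9
cycle 2: issue MUL r1<-Mul1 // r0:6,r1:Mul1,r2:Add1,r3:9,r4:9
cycle 3: issue SUB r2<-Add2 // r0:6,r1:Mul1,r2:Add2,r3:9,r4:9
cycle 4: CDB Add1=-1; issue ADD r0<-Add1 // r0:Add1,r1:Mul1,r2:Add2,r3:9,r4:9
cycle 5: issue MUL r1<-Mul2 // r0:Add1,r1:Mul2,r2:Add2,r3:9,r4:9
cycle 6: CDB Mul1=81; issue MUL r4<-Mul1 // r0:Add1,r1:Mul2,r2:Add2,r3:9,r4:Mul1
cycle 7: stall // r0:Add1,r1:Mul2,r2:Add2,r3:9,r4:Mul1
cycle 8: stall // r0:Add1,r1:Mul2,r2:Add2,r3:9,r4:Mul1
cycle 9: CDB Add2=-75; stall // r0:Add1,r1:Mul2,r2:-75,r3:9,r4:Mul1
cycle 10: stall // r0:Add1,r1:Mul2,r2:-75,r3:9,r4:Mul1
cycle 11: stall // r0:Add1,r1:Mul2,r2:-75,r3:9,r4:Mul1
cycle 12: CDB Add1=6; stall // r0:6,r1:Mul2,r2:-75,r3:9,r4:Mul1
cycle 13: stall // r0:6,r1:Mul2,r2:-75,r3:9,r4:Mul1
cycle 14: stall // r0:6,r1:Mul2,r2:-75,r3:9,r4:Mul1
cycle 15: stall // r0:6,r1:Mul2,r2:-75,r3:9,r4:Mul1
cycle 16: CDB Mul1=54; issue MUL r3<-Mul1 // r0:6,r1:Mul2,r2:-75,r3:Mul1,r4:54
cycle 17: CDB Mul2=54; issue MUL r4<-Mul2 // r0:6,r1:54,r2:-75,r3:Mul1,r4:Mul2
cycle 18: stall // r0:6,r1:54,r2:-75,r3:Mul1,r4:Mul2
cycle 19: stall // r0:6,r1:54,r2:-75,r3:Mul1,r4:Mul2
cycle 20: CDB Mul1=486; issue MUL r0<-Mul1 // r0:Mul1,r1:54,r2:-75,r3:486,r4:Mul2
cycle 21: CDB Mul2=2916 // r0:Mul1,r1:54,r2:-75,r3:486,r4:2916
cycle 22: - // r0:Mul1,r1:54,r2:-75,r3:486,r4:2916
cycle 23: - // r0:Mul1,r1:54,r2:-75,r3:486,r4:2916
cycle 24: - // r0:Mul1,r1:54,r2:-75,r3:486,r4:2916
cycle 25: CDB Mul1=157464 // r0:157464,r1:54,r2:-75,r3:486,r4:2916

STATUS = VALUE 157464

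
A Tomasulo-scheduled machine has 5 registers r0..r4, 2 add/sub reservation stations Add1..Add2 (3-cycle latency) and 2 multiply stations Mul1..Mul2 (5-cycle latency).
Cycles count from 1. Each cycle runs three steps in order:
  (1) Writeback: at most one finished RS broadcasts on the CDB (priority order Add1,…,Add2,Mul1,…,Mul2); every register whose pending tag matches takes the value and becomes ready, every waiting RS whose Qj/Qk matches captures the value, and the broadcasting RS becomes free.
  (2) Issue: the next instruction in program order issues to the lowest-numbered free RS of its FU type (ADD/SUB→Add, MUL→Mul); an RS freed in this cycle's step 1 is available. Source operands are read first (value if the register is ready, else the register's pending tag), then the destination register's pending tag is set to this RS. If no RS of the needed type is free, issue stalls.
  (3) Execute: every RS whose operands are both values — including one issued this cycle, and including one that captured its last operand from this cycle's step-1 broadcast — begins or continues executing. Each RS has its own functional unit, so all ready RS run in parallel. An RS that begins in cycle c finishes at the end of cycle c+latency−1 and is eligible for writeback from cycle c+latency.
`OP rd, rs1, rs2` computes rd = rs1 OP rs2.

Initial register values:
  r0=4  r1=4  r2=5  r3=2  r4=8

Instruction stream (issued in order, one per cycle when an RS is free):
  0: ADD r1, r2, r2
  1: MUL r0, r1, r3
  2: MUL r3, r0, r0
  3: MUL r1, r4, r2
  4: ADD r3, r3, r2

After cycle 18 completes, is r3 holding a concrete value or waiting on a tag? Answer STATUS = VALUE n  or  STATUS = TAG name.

c1: issue ADD r1<-Add1 | r0:4,r1:Add1,r2:5,r3:2,r4:8
c2: issue MUL r0<-Mul1 | r0:Mul1,r1:Add1,r2:5,r3:2,r4:8
c3: issue MUL r3<-Mul2 | r0:Mul1,r1:Add1,r2:5,r3:Mul2,r4:8
c4: CDB Add1=10; stall | r0:Mul1,r1:10,r2:5,r3:Mul2,r4:8
c5: stall | r0:Mul1,r1:10,r2:5,r3:Mul2,r4:8
c6: stall | r0:Mul1,r1:10,r2:5,r3:Mul2,r4:8
c7: stall | r0:Mul1,r1:10,r2:5,r3:Mul2,r4:8
c8: stall | r0:Mul1,r1:10,r2:5,r3:Mul2,r4:8
c9: CDB Mul1=20; issue MUL r1<-Mul1 | r0:20,r1:Mul1,r2:5,r3:Mul2,r4:8
c10: issue ADD r3<-Add1 | r0:20,r1:Mul1,r2:5,r3:Add1,r4:8
c11: - | r0:20,r1:Mul1,r2:5,r3:Add1,r4:8
c12: - | r0:20,r1:Mul1,r2:5,r3:Add1,r4:8
c13: - | r0:20,r1:Mul1,r2:5,r3:Add1,r4:8
c14: CDB Mul1=40 | r0:20,r1:40,r2:5,r3:Add1,r4:8
c15: CDB Mul2=400 | r0:20,r1:40,r2:5,r3:Add1,r4:8
c16: - | r0:20,r1:40,r2:5,r3:Add1,r4:8
c17: - | r0:20,r1:40,r2:5,r3:Add1,r4:8
c18: CDB Add1=405 | r0:20,r1:40,r2:5,r3:405,r4:8

STATUS = VALUE 405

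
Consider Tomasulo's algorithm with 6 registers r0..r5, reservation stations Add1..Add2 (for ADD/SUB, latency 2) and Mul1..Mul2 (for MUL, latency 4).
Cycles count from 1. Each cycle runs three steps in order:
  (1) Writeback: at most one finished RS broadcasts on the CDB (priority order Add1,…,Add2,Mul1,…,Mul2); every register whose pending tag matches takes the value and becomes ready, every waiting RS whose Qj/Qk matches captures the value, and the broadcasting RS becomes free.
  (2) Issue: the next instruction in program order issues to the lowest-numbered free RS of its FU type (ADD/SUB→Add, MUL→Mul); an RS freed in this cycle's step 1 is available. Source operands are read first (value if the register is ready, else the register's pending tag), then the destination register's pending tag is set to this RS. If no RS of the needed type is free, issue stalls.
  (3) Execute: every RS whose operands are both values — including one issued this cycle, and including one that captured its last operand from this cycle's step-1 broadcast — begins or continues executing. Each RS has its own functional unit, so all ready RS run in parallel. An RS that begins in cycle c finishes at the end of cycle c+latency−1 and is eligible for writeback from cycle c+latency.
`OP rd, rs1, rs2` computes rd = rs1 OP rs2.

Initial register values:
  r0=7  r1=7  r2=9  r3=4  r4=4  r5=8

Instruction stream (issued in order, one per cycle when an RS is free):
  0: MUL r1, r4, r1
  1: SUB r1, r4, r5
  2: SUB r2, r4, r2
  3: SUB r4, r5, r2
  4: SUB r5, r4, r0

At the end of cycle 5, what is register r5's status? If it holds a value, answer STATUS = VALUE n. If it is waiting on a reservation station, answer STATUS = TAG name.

c1: issue MUL r1<-Mul1 | r0:7,r1:Mul1,r2:9,r3:4,r4:4,r5:8
c2: issue SUB r1<-Add1 | r0:7,r1:Add1,r2:9,r3:4,r4:4,r5:8
c3: issue SUB r2<-Add2 | r0:7,r1:Add1,r2:Add2,r3:4,r4:4,r5:8
c4: CDB Add1=-4; issue SUB r4<-Add1 | r0:7,r1:-4,r2:Add2,r3:4,r4:Add1,r5:8
c5: CDB Add2=-5; issue SUB r5<-Add2 | r0:7,r1:-4,r2:-5,r3:4,r4:Add1,r5:Add2

STATUS = TAG Add2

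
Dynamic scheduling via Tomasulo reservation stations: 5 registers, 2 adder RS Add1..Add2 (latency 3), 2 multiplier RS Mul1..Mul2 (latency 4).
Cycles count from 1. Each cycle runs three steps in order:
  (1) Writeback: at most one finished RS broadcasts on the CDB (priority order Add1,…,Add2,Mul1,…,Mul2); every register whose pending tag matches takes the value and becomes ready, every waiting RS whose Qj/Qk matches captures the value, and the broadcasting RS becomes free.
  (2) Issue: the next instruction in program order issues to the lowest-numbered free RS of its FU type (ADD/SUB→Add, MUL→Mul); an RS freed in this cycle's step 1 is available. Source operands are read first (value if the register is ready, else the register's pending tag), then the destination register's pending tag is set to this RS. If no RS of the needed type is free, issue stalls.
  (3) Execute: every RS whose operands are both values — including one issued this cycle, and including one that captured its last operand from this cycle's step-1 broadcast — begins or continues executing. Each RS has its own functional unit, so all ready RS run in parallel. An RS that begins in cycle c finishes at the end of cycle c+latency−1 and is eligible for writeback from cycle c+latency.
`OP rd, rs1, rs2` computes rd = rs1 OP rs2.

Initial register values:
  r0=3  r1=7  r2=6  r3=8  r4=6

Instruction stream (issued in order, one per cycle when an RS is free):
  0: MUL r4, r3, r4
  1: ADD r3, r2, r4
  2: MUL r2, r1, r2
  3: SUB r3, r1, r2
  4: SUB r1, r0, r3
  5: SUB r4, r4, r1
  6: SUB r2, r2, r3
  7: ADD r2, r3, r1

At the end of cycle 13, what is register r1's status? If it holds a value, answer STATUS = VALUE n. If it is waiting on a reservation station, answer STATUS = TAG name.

STATUS = VALUE 38

c1: issue MUL r4<-Mul1 | r0:3,r1:7,r2:6,r3:8,r4:Mul1
c2: issue ADD r3<-Add1 | r0:3,r1:7,r2:6,r3:Add1,r4:Mul1
c3: issue MUL r2<-Mul2 | r0:3,r1:7,r2:Mul2,r3:Add1,r4:Mul1
c4: issue SUB r3<-Add2 | r0:3,r1:7,r2:Mul2,r3:Add2,r4:Mul1
c5: CDB Mul1=48; stall | r0:3,r1:7,r2:Mul2,r3:Add2,r4:48
c6: stall | r0:3,r1:7,r2:Mul2,r3:Add2,r4:48
c7: CDB Mul2=42; stall | r0:3,r1:7,r2:42,r3:Add2,r4:48
c8: CDB Add1=54; issue SUB r1<-Add1 | r0:3,r1:Add1,r2:42,r3:Add2,r4:48
c9: stall | r0:3,r1:Add1,r2:42,r3:Add2,r4:48
c10: CDB Add2=-35; issue SUB r4<-Add2 | r0:3,r1:Add1,r2:42,r3:-35,r4:Add2
c11: stall | r0:3,r1:Add1,r2:42,r3:-35,r4:Add2
c12: stall | r0:3,r1:Add1,r2:42,r3:-35,r4:Add2
c13: CDB Add1=38; issue SUB r2<-Add1 | r0:3,r1:38,r2:Add1,r3:-35,r4:Add2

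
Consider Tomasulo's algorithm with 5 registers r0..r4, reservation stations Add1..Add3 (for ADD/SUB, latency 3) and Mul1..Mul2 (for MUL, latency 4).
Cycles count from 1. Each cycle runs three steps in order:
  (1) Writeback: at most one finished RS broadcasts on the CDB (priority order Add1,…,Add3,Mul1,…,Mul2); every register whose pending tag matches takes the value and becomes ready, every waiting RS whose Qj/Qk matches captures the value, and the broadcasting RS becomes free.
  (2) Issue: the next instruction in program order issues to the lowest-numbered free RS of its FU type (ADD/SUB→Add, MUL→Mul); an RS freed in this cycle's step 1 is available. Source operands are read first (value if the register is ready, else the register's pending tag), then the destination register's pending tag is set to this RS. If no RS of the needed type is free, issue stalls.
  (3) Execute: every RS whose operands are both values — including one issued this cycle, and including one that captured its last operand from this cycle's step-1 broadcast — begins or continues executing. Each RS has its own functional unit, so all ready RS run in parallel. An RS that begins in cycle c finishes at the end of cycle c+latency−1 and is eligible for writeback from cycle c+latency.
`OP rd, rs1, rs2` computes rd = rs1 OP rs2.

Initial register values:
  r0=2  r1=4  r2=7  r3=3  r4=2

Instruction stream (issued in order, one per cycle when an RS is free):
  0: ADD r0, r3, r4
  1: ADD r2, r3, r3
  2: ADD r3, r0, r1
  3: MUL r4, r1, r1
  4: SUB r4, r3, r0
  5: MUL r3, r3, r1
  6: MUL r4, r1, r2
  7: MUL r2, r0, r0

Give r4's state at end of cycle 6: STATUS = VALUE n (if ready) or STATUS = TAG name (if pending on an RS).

STATUS = TAG Add1

cycle 1: issue ADD r0<-Add1 // r0:Add1,r1:4,r2:7,r3:3,r4:2
cycle 2: issue ADD r2<-Add2 // r0:Add1,r1:4,r2:Add2,r3:3,r4:2
cycle 3: issue ADD r3<-Add3 // r0:Add1,r1:4,r2:Add2,r3:Add3,r4:2
cycle 4: CDB Add1=5; issue MUL r4<-Mul1 // r0:5,r1:4,r2:Add2,r3:Add3,r4:Mul1
cycle 5: CDB Add2=6; issue SUB r4<-Add1 // r0:5,r1:4,r2:6,r3:Add3,r4:Add1
cycle 6: issue MUL r3<-Mul2 // r0:5,r1:4,r2:6,r3:Mul2,r4:Add1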